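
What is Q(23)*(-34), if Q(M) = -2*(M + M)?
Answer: 3128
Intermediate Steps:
Q(M) = -4*M
Q(23)*(-34) = -4*23*(-34) = -92*(-34) = 3128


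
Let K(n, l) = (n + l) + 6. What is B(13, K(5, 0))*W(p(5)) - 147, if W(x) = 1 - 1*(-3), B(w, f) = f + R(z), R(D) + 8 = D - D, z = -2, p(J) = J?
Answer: -135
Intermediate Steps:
R(D) = -8 (R(D) = -8 + (D - D) = -8 + 0 = -8)
K(n, l) = 6 + l + n (K(n, l) = (l + n) + 6 = 6 + l + n)
B(w, f) = -8 + f (B(w, f) = f - 8 = -8 + f)
W(x) = 4 (W(x) = 1 + 3 = 4)
B(13, K(5, 0))*W(p(5)) - 147 = (-8 + (6 + 0 + 5))*4 - 147 = (-8 + 11)*4 - 147 = 3*4 - 147 = 12 - 147 = -135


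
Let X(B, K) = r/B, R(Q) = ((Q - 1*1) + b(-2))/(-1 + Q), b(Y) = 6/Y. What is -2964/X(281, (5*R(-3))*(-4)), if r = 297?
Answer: -277628/99 ≈ -2804.3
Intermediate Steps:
R(Q) = (-4 + Q)/(-1 + Q) (R(Q) = ((Q - 1*1) + 6/(-2))/(-1 + Q) = ((Q - 1) + 6*(-½))/(-1 + Q) = ((-1 + Q) - 3)/(-1 + Q) = (-4 + Q)/(-1 + Q))
X(B, K) = 297/B
-2964/X(281, (5*R(-3))*(-4)) = -2964/(297/281) = -2964/(297*(1/281)) = -2964/297/281 = -2964*281/297 = -277628/99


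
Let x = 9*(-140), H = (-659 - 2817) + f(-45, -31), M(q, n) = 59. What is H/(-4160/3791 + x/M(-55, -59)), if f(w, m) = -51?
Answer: 788880563/5022100 ≈ 157.08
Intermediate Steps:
H = -3527 (H = (-659 - 2817) - 51 = -3476 - 51 = -3527)
x = -1260
H/(-4160/3791 + x/M(-55, -59)) = -3527/(-4160/3791 - 1260/59) = -3527/(-5022100/223669) = -3527*(-223669/5022100) = 788880563/5022100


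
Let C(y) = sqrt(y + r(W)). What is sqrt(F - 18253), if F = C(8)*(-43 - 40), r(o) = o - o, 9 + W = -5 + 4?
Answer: sqrt(-18253 - 166*sqrt(2)) ≈ 135.97*I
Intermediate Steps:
W = -10 (W = -9 + (-5 + 4) = -9 - 1 = -10)
r(o) = 0
C(y) = sqrt(y) (C(y) = sqrt(y + 0) = sqrt(y))
F = -166*sqrt(2) (F = sqrt(8)*(-43 - 40) = (2*sqrt(2))*(-83) = -166*sqrt(2) ≈ -234.76)
sqrt(F - 18253) = sqrt(-166*sqrt(2) - 18253) = sqrt(-18253 - 166*sqrt(2))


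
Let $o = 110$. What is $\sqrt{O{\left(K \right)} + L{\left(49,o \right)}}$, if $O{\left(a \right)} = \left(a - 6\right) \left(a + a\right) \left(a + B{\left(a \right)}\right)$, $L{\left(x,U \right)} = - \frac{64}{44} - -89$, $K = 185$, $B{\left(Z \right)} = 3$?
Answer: $\frac{31 \sqrt{1567753}}{11} \approx 3528.6$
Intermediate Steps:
$L{\left(x,U \right)} = \frac{963}{11}$ ($L{\left(x,U \right)} = \left(-64\right) \frac{1}{44} + 89 = - \frac{16}{11} + 89 = \frac{963}{11}$)
$O{\left(a \right)} = 2 a \left(-6 + a\right) \left(3 + a\right)$ ($O{\left(a \right)} = \left(a - 6\right) \left(a + a\right) \left(a + 3\right) = \left(-6 + a\right) 2 a \left(3 + a\right) = 2 a \left(-6 + a\right) \left(3 + a\right)$)
$\sqrt{O{\left(K \right)} + L{\left(49,o \right)}} = \sqrt{2 \cdot 185 \left(-18 + 185^{2} - 555\right) + \frac{963}{11}} = \sqrt{2 \cdot 185 \left(-18 + 34225 - 555\right) + \frac{963}{11}} = \sqrt{2 \cdot 185 \cdot 33652 + \frac{963}{11}} = \sqrt{12451240 + \frac{963}{11}} = \sqrt{\frac{136964603}{11}} = \frac{31 \sqrt{1567753}}{11}$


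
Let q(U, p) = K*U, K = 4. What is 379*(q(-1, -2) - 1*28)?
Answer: -12128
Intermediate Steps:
q(U, p) = 4*U
379*(q(-1, -2) - 1*28) = 379*(4*(-1) - 1*28) = 379*(-4 - 28) = 379*(-32) = -12128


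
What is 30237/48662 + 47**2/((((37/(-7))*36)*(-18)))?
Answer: 738711409/583360056 ≈ 1.2663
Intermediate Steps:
30237/48662 + 47**2/((((37/(-7))*36)*(-18))) = 30237*(1/48662) + 2209/((((37*(-1/7))*36)*(-18))) = 30237/48662 + 2209/((-37/7*36*(-18))) = 30237/48662 + 2209/((-1332/7*(-18))) = 30237/48662 + 2209/(23976/7) = 30237/48662 + 2209*(7/23976) = 30237/48662 + 15463/23976 = 738711409/583360056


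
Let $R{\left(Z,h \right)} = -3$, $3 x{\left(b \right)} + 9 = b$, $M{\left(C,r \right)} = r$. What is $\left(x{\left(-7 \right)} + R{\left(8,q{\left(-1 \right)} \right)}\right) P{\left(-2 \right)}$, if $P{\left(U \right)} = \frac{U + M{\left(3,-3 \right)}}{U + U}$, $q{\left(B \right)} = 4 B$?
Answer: $- \frac{125}{12} \approx -10.417$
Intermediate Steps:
$x{\left(b \right)} = -3 + \frac{b}{3}$
$P{\left(U \right)} = \frac{-3 + U}{2 U}$ ($P{\left(U \right)} = \frac{U - 3}{U + U} = \frac{-3 + U}{2 U}$)
$\left(x{\left(-7 \right)} + R{\left(8,q{\left(-1 \right)} \right)}\right) P{\left(-2 \right)} = \left(\left(-3 + \frac{1}{3} \left(-7\right)\right) - 3\right) \frac{-3 - 2}{2 \left(-2\right)} = \left(\left(-3 - \frac{7}{3}\right) - 3\right) \frac{1}{2} \left(- \frac{1}{2}\right) \left(-5\right) = \left(- \frac{16}{3} - 3\right) \frac{5}{4} = \left(- \frac{25}{3}\right) \frac{5}{4} = - \frac{125}{12}$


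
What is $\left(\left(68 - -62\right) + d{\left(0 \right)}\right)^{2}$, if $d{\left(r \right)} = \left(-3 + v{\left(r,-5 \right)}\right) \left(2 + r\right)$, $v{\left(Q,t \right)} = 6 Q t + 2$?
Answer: $16384$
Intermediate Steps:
$v{\left(Q,t \right)} = 2 + 6 Q t$ ($v{\left(Q,t \right)} = 6 Q t + 2 = 2 + 6 Q t$)
$d{\left(r \right)} = \left(-1 - 30 r\right) \left(2 + r\right)$ ($d{\left(r \right)} = \left(-3 + \left(2 + 6 r \left(-5\right)\right)\right) \left(2 + r\right) = \left(-3 - \left(-2 + 30 r\right)\right) \left(2 + r\right) = \left(-1 - 30 r\right) \left(2 + r\right)$)
$\left(\left(68 - -62\right) + d{\left(0 \right)}\right)^{2} = \left(\left(68 - -62\right) - \left(2 + 30 \cdot 0^{2}\right)\right)^{2} = \left(\left(68 + 62\right) - 2\right)^{2} = \left(130 + \left(-2 + 0 + 0\right)\right)^{2} = \left(130 - 2\right)^{2} = 128^{2} = 16384$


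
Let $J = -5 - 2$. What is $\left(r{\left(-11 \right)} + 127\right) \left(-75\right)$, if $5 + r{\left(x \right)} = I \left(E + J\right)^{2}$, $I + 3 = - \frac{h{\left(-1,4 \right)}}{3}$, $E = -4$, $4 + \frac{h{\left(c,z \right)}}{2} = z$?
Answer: $18075$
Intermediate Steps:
$h{\left(c,z \right)} = -8 + 2 z$
$J = -7$
$I = -3$ ($I = -3 - \frac{-8 + 2 \cdot 4}{3} = -3 - \left(-8 + 8\right) \frac{1}{3} = -3 - 0 \cdot \frac{1}{3} = -3 - 0 = -3 + 0 = -3$)
$r{\left(x \right)} = -368$ ($r{\left(x \right)} = -5 - 3 \left(-4 - 7\right)^{2} = -5 - 3 \left(-11\right)^{2} = -5 - 363 = -368$)
$\left(r{\left(-11 \right)} + 127\right) \left(-75\right) = \left(-368 + 127\right) \left(-75\right) = \left(-241\right) \left(-75\right) = 18075$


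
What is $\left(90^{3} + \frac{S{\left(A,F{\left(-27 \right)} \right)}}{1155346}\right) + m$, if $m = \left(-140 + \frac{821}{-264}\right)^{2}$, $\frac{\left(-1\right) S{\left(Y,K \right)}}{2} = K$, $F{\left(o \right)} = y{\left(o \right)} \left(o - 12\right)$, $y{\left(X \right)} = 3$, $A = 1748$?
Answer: $\frac{30175204346949185}{40261497408} \approx 7.4948 \cdot 10^{5}$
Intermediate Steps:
$F{\left(o \right)} = -36 + 3 o$ ($F{\left(o \right)} = 3 \left(o - 12\right) = 3 \left(-12 + o\right) = -36 + 3 o$)
$S{\left(Y,K \right)} = - 2 K$
$m = \frac{1427403961}{69696}$ ($m = \left(-140 + 821 \left(- \frac{1}{264}\right)\right)^{2} = \left(-140 - \frac{821}{264}\right)^{2} = \left(- \frac{37781}{264}\right)^{2} = \frac{1427403961}{69696} \approx 20480.0$)
$\left(90^{3} + \frac{S{\left(A,F{\left(-27 \right)} \right)}}{1155346}\right) + m = \left(90^{3} + \frac{\left(-2\right) \left(-36 + 3 \left(-27\right)\right)}{1155346}\right) + \frac{1427403961}{69696} = \left(729000 + - 2 \left(-36 - 81\right) \frac{1}{1155346}\right) + \frac{1427403961}{69696} = \left(729000 + \left(-2\right) \left(-117\right) \frac{1}{1155346}\right) + \frac{1427403961}{69696} = \left(729000 + 234 \cdot \frac{1}{1155346}\right) + \frac{1427403961}{69696} = \left(729000 + \frac{117}{577673}\right) + \frac{1427403961}{69696} = \frac{421123617117}{577673} + \frac{1427403961}{69696} = \frac{30175204346949185}{40261497408}$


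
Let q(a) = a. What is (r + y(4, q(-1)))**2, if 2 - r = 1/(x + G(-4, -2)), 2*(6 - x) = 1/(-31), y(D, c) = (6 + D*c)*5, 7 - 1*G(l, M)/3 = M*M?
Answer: 123432100/866761 ≈ 142.41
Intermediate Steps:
G(l, M) = 21 - 3*M**2 (G(l, M) = 21 - 3*M*M = 21 - 3*M**2)
y(D, c) = 30 + 5*D*c
x = 373/62 (x = 6 - 1/2/(-31) = 6 - 1/2*(-1/31) = 6 + 1/62 = 373/62 ≈ 6.0161)
r = 1800/931 (r = 2 - 1/(373/62 + (21 - 3*(-2)**2)) = 2 - 1/(373/62 + (21 - 3*4)) = 2 - 1/(373/62 + (21 - 12)) = 2 - 1/(373/62 + 9) = 2 - 1/931/62 = 2 - 1*62/931 = 2 - 62/931 = 1800/931 ≈ 1.9334)
(r + y(4, q(-1)))**2 = (1800/931 + (30 + 5*4*(-1)))**2 = (1800/931 + (30 - 20))**2 = (1800/931 + 10)**2 = (11110/931)**2 = 123432100/866761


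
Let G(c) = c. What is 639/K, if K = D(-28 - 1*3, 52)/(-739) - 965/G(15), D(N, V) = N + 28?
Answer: -1416663/142618 ≈ -9.9333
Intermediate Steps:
D(N, V) = 28 + N
K = -142618/2217 (K = (28 + (-28 - 1*3))/(-739) - 965/15 = (28 + (-28 - 3))*(-1/739) - 965*1/15 = (28 - 31)*(-1/739) - 193/3 = -3*(-1/739) - 193/3 = 3/739 - 193/3 = -142618/2217 ≈ -64.329)
639/K = 639/(-142618/2217) = 639*(-2217/142618) = -1416663/142618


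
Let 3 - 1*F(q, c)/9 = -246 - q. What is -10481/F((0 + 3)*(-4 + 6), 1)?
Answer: -10481/2295 ≈ -4.5669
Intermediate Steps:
F(q, c) = 2241 + 9*q (F(q, c) = 27 - 9*(-246 - q) = 27 + (2214 + 9*q) = 2241 + 9*q)
-10481/F((0 + 3)*(-4 + 6), 1) = -10481/(2241 + 9*((0 + 3)*(-4 + 6))) = -10481/(2241 + 9*(3*2)) = -10481/(2241 + 9*6) = -10481/(2241 + 54) = -10481/2295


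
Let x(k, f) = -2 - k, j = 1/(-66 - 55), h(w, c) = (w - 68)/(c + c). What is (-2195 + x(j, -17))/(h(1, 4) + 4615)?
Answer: -2126688/4459213 ≈ -0.47692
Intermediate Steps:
h(w, c) = (-68 + w)/(2*c) (h(w, c) = (-68 + w)/((2*c)) = (-68 + w)*(1/(2*c)) = (-68 + w)/(2*c))
j = -1/121 (j = 1/(-121) = -1/121 ≈ -0.0082645)
(-2195 + x(j, -17))/(h(1, 4) + 4615) = (-2195 + (-2 - 1*(-1/121)))/((1/2)*(-68 + 1)/4 + 4615) = (-2195 + (-2 + 1/121))/((1/2)*(1/4)*(-67) + 4615) = (-2195 - 241/121)/(-67/8 + 4615) = -265836/(121*36853/8) = -265836/121*8/36853 = -2126688/4459213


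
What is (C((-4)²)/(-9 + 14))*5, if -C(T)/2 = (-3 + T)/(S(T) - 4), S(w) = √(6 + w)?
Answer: -52/3 - 13*√22/3 ≈ -37.658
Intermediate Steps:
C(T) = -2*(-3 + T)/(-4 + √(6 + T)) (C(T) = -2*(-3 + T)/(√(6 + T) - 4) = -2*(-3 + T)/(-4 + √(6 + T)))
(C((-4)²)/(-9 + 14))*5 = ((2*(3 - 1*(-4)²)/(-4 + √(6 + (-4)²)))/(-9 + 14))*5 = ((2*(3 - 1*16)/(-4 + √(6 + 16)))/5)*5 = ((2*(3 - 16)/(-4 + √22))/5)*5 = ((2*(-13)/(-4 + √22))/5)*5 = ((-26/(-4 + √22))/5)*5 = -26/(5*(-4 + √22))*5 = -26/(-4 + √22)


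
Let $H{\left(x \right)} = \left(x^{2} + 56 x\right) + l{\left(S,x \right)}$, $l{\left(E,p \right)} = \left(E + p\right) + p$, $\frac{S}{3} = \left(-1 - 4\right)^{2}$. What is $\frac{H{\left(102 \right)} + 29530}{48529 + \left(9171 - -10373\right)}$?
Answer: $\frac{45925}{68073} \approx 0.67464$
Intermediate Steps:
$S = 75$ ($S = 3 \left(-1 - 4\right)^{2} = 3 \left(-5\right)^{2} = 3 \cdot 25 = 75$)
$l{\left(E,p \right)} = E + 2 p$
$H{\left(x \right)} = 75 + x^{2} + 58 x$ ($H{\left(x \right)} = \left(x^{2} + 56 x\right) + \left(75 + 2 x\right) = 75 + x^{2} + 58 x$)
$\frac{H{\left(102 \right)} + 29530}{48529 + \left(9171 - -10373\right)} = \frac{\left(75 + 102^{2} + 58 \cdot 102\right) + 29530}{48529 + \left(9171 - -10373\right)} = \frac{\left(75 + 10404 + 5916\right) + 29530}{48529 + \left(9171 + 10373\right)} = \frac{16395 + 29530}{48529 + 19544} = \frac{45925}{68073}$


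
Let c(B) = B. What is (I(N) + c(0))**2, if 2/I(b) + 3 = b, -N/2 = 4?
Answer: 4/121 ≈ 0.033058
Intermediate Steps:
N = -8 (N = -2*4 = -8)
I(b) = 2/(-3 + b)
(I(N) + c(0))**2 = (2/(-3 - 8) + 0)**2 = (2/(-11) + 0)**2 = (2*(-1/11) + 0)**2 = (-2/11 + 0)**2 = (-2/11)**2 = 4/121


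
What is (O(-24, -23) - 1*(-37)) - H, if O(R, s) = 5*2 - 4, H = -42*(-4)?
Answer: -125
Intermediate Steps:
H = 168
O(R, s) = 6 (O(R, s) = 10 - 4 = 6)
(O(-24, -23) - 1*(-37)) - H = (6 - 1*(-37)) - 1*168 = (6 + 37) - 168 = 43 - 168 = -125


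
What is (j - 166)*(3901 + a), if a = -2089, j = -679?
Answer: -1531140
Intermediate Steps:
(j - 166)*(3901 + a) = (-679 - 166)*(3901 - 2089) = -845*1812 = -1531140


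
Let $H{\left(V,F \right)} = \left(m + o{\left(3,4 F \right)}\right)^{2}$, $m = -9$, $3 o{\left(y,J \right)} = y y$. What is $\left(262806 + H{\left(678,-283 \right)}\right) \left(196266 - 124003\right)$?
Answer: $18993751446$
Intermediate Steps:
$o{\left(y,J \right)} = \frac{y^{2}}{3}$ ($o{\left(y,J \right)} = \frac{y y}{3} = \frac{y^{2}}{3}$)
$H{\left(V,F \right)} = 36$ ($H{\left(V,F \right)} = \left(-9 + \frac{3^{2}}{3}\right)^{2} = \left(-9 + \frac{1}{3} \cdot 9\right)^{2} = \left(-9 + 3\right)^{2} = \left(-6\right)^{2} = 36$)
$\left(262806 + H{\left(678,-283 \right)}\right) \left(196266 - 124003\right) = \left(262806 + 36\right) \left(196266 - 124003\right) = 262842 \cdot 72263 = 18993751446$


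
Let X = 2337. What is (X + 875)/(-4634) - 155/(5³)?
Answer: -111977/57925 ≈ -1.9331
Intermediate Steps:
(X + 875)/(-4634) - 155/(5³) = (2337 + 875)/(-4634) - 155/(5³) = 3212*(-1/4634) - 155/125 = -1606/2317 - 155*1/125 = -1606/2317 - 31/25 = -111977/57925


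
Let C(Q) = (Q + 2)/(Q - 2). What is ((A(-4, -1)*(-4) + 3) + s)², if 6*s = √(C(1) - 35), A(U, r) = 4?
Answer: (78 - I*√38)²/36 ≈ 167.94 - 26.712*I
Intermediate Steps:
C(Q) = (2 + Q)/(-2 + Q)
s = I*√38/6 (s = √((2 + 1)/(-2 + 1) - 35)/6 = √(3/(-1) - 35)/6 = √(-1*3 - 35)/6 = √(-3 - 35)/6 = √(-38)/6 = (I*√38)/6 = I*√38/6 ≈ 1.0274*I)
((A(-4, -1)*(-4) + 3) + s)² = ((4*(-4) + 3) + I*√38/6)² = ((-16 + 3) + I*√38/6)² = (-13 + I*√38/6)²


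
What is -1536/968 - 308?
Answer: -37460/121 ≈ -309.59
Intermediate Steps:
-1536/968 - 308 = (1/968)*(-1536) - 308 = -192/121 - 308 = -37460/121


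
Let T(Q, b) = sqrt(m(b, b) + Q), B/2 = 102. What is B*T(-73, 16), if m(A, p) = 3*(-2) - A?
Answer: 204*I*sqrt(95) ≈ 1988.3*I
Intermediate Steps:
B = 204 (B = 2*102 = 204)
m(A, p) = -6 - A
T(Q, b) = sqrt(-6 + Q - b) (T(Q, b) = sqrt((-6 - b) + Q) = sqrt(-6 + Q - b))
B*T(-73, 16) = 204*sqrt(-6 - 73 - 1*16) = 204*sqrt(-6 - 73 - 16) = 204*sqrt(-95) = 204*(I*sqrt(95)) = 204*I*sqrt(95)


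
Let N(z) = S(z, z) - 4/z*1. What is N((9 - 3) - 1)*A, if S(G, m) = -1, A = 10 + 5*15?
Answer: -153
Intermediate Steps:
A = 85 (A = 10 + 75 = 85)
N(z) = -1 - 4/z (N(z) = -1 - 4/z*1 = -1 - 4/z)
N((9 - 3) - 1)*A = ((-4 - ((9 - 3) - 1))/((9 - 3) - 1))*85 = ((-4 - (6 - 1))/(6 - 1))*85 = ((-4 - 1*5)/5)*85 = ((-4 - 5)/5)*85 = ((⅕)*(-9))*85 = -9/5*85 = -153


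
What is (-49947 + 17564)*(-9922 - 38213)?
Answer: 1558755705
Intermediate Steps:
(-49947 + 17564)*(-9922 - 38213) = -32383*(-48135) = 1558755705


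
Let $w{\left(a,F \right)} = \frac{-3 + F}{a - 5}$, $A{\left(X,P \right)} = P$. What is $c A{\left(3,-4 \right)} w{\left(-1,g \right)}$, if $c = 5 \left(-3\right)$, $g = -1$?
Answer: $40$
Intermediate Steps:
$c = -15$
$w{\left(a,F \right)} = \frac{-3 + F}{-5 + a}$
$c A{\left(3,-4 \right)} w{\left(-1,g \right)} = \left(-15\right) \left(-4\right) \frac{-3 - 1}{-5 - 1} = 60 \frac{1}{-6} \left(-4\right) = 60 \left(\left(- \frac{1}{6}\right) \left(-4\right)\right) = 60 \cdot \frac{2}{3} = 40$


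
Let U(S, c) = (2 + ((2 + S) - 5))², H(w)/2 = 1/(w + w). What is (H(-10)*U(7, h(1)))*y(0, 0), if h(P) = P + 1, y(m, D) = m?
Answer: 0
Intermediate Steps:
H(w) = 1/w (H(w) = 2/(w + w) = 2/((2*w)) = 2*(1/(2*w)) = 1/w)
h(P) = 1 + P
U(S, c) = (-1 + S)² (U(S, c) = (2 + (-3 + S))² = (-1 + S)²)
(H(-10)*U(7, h(1)))*y(0, 0) = ((-1 + 7)²/(-10))*0 = -⅒*6²*0 = -⅒*36*0 = -18/5*0 = 0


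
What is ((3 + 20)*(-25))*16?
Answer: -9200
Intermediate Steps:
((3 + 20)*(-25))*16 = (23*(-25))*16 = -575*16 = -9200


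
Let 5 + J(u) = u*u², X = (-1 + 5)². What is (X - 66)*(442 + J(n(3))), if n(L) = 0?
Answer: -21850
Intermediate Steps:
X = 16 (X = 4² = 16)
J(u) = -5 + u³ (J(u) = -5 + u*u² = -5 + u³)
(X - 66)*(442 + J(n(3))) = (16 - 66)*(442 + (-5 + 0³)) = -50*(442 + (-5 + 0)) = -50*(442 - 5) = -50*437 = -21850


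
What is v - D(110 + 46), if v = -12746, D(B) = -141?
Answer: -12605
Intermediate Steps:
v - D(110 + 46) = -12746 - 1*(-141) = -12746 + 141 = -12605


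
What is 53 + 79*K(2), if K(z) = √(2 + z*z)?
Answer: 53 + 79*√6 ≈ 246.51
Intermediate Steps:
K(z) = √(2 + z²)
53 + 79*K(2) = 53 + 79*√(2 + 2²) = 53 + 79*√(2 + 4) = 53 + 79*√6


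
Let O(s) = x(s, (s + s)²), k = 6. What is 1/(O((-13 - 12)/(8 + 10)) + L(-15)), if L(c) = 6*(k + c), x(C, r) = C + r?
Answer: -162/7723 ≈ -0.020976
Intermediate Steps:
O(s) = s + 4*s² (O(s) = s + (s + s)² = s + (2*s)² = s + 4*s²)
L(c) = 36 + 6*c (L(c) = 6*(6 + c) = 36 + 6*c)
1/(O((-13 - 12)/(8 + 10)) + L(-15)) = 1/(((-13 - 12)/(8 + 10))*(1 + 4*((-13 - 12)/(8 + 10))) + (36 + 6*(-15))) = 1/((-25/18)*(1 + 4*(-25/18)) + (36 - 90)) = 1/((-25*1/18)*(1 + 4*(-25*1/18)) - 54) = 1/(-25*(1 + 4*(-25/18))/18 - 54) = 1/(-25*(1 - 50/9)/18 - 54) = 1/(-25/18*(-41/9) - 54) = 1/(1025/162 - 54) = 1/(-7723/162) = -162/7723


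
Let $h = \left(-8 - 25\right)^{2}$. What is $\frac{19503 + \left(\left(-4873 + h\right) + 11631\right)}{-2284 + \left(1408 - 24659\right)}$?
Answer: $- \frac{5470}{5107} \approx -1.0711$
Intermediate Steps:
$h = 1089$ ($h = \left(-33\right)^{2} = 1089$)
$\frac{19503 + \left(\left(-4873 + h\right) + 11631\right)}{-2284 + \left(1408 - 24659\right)} = \frac{19503 + \left(\left(-4873 + 1089\right) + 11631\right)}{-2284 + \left(1408 - 24659\right)} = \frac{19503 + \left(-3784 + 11631\right)}{-2284 - 23251} = \frac{19503 + 7847}{-25535} = 27350 \left(- \frac{1}{25535}\right) = - \frac{5470}{5107}$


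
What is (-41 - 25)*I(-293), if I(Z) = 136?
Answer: -8976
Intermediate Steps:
(-41 - 25)*I(-293) = (-41 - 25)*136 = -66*136 = -8976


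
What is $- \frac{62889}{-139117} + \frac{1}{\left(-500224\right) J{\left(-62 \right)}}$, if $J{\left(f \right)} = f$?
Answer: $\frac{1950432541549}{4314559056896} \approx 0.45206$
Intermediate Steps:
$- \frac{62889}{-139117} + \frac{1}{\left(-500224\right) J{\left(-62 \right)}} = - \frac{62889}{-139117} + \frac{1}{\left(-500224\right) \left(-62\right)} = \left(-62889\right) \left(- \frac{1}{139117}\right) - - \frac{1}{31013888} = \frac{62889}{139117} + \frac{1}{31013888} = \frac{1950432541549}{4314559056896}$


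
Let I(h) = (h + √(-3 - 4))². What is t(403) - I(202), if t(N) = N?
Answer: 403 - (202 + I*√7)² ≈ -40394.0 - 1068.9*I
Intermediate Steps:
I(h) = (h + I*√7)² (I(h) = (h + √(-7))² = (h + I*√7)²)
t(403) - I(202) = 403 - (202 + I*√7)²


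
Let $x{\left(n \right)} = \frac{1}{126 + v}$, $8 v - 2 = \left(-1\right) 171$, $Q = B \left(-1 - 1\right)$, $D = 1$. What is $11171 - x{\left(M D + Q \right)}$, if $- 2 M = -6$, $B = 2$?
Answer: $\frac{9372461}{839} \approx 11171.0$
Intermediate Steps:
$Q = -4$ ($Q = 2 \left(-1 - 1\right) = 2 \left(-2\right) = -4$)
$v = - \frac{169}{8}$ ($v = \frac{1}{4} + \frac{\left(-1\right) 171}{8} = \frac{1}{4} + \frac{1}{8} \left(-171\right) = \frac{1}{4} - \frac{171}{8} = - \frac{169}{8} \approx -21.125$)
$M = 3$ ($M = \left(- \frac{1}{2}\right) \left(-6\right) = 3$)
$x{\left(n \right)} = \frac{8}{839}$ ($x{\left(n \right)} = \frac{1}{126 - \frac{169}{8}} = \frac{1}{\frac{839}{8}} = \frac{8}{839}$)
$11171 - x{\left(M D + Q \right)} = 11171 - \frac{8}{839} = \frac{9372461}{839}$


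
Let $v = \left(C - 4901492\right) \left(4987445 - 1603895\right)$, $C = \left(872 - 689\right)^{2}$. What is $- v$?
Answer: $16471131550650$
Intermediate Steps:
$C = 33489$ ($C = 183^{2} = 33489$)
$v = -16471131550650$ ($v = \left(33489 - 4901492\right) \left(4987445 - 1603895\right) = \left(-4868003\right) 3383550 = -16471131550650$)
$- v = \left(-1\right) \left(-16471131550650\right) = 16471131550650$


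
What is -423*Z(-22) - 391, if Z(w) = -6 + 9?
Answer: -1660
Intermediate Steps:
Z(w) = 3
-423*Z(-22) - 391 = -423*3 - 391 = -1269 - 391 = -1660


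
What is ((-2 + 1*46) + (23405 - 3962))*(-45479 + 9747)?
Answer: -696309484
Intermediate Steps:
((-2 + 1*46) + (23405 - 3962))*(-45479 + 9747) = ((-2 + 46) + 19443)*(-35732) = (44 + 19443)*(-35732) = 19487*(-35732) = -696309484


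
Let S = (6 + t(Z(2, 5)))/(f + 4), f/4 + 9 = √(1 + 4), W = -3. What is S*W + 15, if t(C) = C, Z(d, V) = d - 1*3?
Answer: 915/59 + 15*√5/236 ≈ 15.651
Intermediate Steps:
Z(d, V) = -3 + d (Z(d, V) = d - 3 = -3 + d)
f = -36 + 4*√5 (f = -36 + 4*√(1 + 4) = -36 + 4*√5 ≈ -27.056)
S = 5/(-32 + 4*√5) (S = (6 + (-3 + 2))/((-36 + 4*√5) + 4) = (6 - 1)/(-32 + 4*√5) = 5/(-32 + 4*√5) ≈ -0.21687)
S*W + 15 = (-10/59 - 5*√5/236)*(-3) + 15 = (30/59 + 15*√5/236) + 15 = 915/59 + 15*√5/236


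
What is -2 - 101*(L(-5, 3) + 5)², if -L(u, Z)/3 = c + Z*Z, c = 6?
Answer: -161602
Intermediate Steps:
L(u, Z) = -18 - 3*Z² (L(u, Z) = -3*(6 + Z*Z) = -3*(6 + Z²) = -18 - 3*Z²)
-2 - 101*(L(-5, 3) + 5)² = -2 - 101*((-18 - 3*3²) + 5)² = -2 - 101*((-18 - 3*9) + 5)² = -2 - 101*((-18 - 27) + 5)² = -2 - 101*(-45 + 5)² = -2 - 101*(-40)² = -2 - 101*1600 = -2 - 161600 = -161602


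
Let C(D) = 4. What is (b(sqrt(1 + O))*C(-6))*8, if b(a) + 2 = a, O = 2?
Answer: -64 + 32*sqrt(3) ≈ -8.5744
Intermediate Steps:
b(a) = -2 + a
(b(sqrt(1 + O))*C(-6))*8 = ((-2 + sqrt(1 + 2))*4)*8 = ((-2 + sqrt(3))*4)*8 = (-8 + 4*sqrt(3))*8 = -64 + 32*sqrt(3)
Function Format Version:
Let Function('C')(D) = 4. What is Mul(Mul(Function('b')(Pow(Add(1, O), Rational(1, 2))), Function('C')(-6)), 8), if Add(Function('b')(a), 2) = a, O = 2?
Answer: Add(-64, Mul(32, Pow(3, Rational(1, 2)))) ≈ -8.5744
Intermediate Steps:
Function('b')(a) = Add(-2, a)
Mul(Mul(Function('b')(Pow(Add(1, O), Rational(1, 2))), Function('C')(-6)), 8) = Mul(Mul(Add(-2, Pow(Add(1, 2), Rational(1, 2))), 4), 8) = Mul(Mul(Add(-2, Pow(3, Rational(1, 2))), 4), 8) = Mul(Add(-8, Mul(4, Pow(3, Rational(1, 2)))), 8) = Add(-64, Mul(32, Pow(3, Rational(1, 2))))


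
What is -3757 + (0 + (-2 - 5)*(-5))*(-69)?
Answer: -6172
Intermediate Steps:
-3757 + (0 + (-2 - 5)*(-5))*(-69) = -3757 + (0 - 7*(-5))*(-69) = -3757 + (0 + 35)*(-69) = -3757 + 35*(-69) = -3757 - 2415 = -6172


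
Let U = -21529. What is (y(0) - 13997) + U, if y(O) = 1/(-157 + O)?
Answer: -5577583/157 ≈ -35526.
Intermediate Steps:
(y(0) - 13997) + U = (1/(-157 + 0) - 13997) - 21529 = (1/(-157) - 13997) - 21529 = (-1/157 - 13997) - 21529 = -2197530/157 - 21529 = -5577583/157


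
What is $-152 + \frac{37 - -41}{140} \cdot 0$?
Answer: $-152$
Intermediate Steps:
$-152 + \frac{37 - -41}{140} \cdot 0 = -152 + \left(37 + 41\right) \frac{1}{140} \cdot 0 = -152 + 78 \cdot \frac{1}{140} \cdot 0 = -152 + \frac{39}{70} \cdot 0 = -152 + 0 = -152$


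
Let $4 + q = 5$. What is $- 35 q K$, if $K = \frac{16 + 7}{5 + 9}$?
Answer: $- \frac{115}{2} \approx -57.5$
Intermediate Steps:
$q = 1$ ($q = -4 + 5 = 1$)
$K = \frac{23}{14} \approx 1.6429$
$- 35 q K = \left(-35\right) 1 \cdot \frac{23}{14} = \left(-35\right) \frac{23}{14} = - \frac{115}{2}$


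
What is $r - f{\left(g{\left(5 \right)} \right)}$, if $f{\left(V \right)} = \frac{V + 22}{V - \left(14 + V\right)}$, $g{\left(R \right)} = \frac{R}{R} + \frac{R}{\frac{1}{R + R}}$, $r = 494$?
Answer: $\frac{6989}{14} \approx 499.21$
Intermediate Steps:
$g{\left(R \right)} = 1 + 2 R^{2}$ ($g{\left(R \right)} = 1 + \frac{R}{\frac{1}{2 R}} = 1 + \frac{R}{\frac{1}{2} \frac{1}{R}} = 1 + R 2 R = 1 + 2 R^{2}$)
$f{\left(V \right)} = - \frac{11}{7} - \frac{V}{14}$ ($f{\left(V \right)} = \frac{22 + V}{-14} = \left(22 + V\right) \left(- \frac{1}{14}\right) = - \frac{11}{7} - \frac{V}{14}$)
$r - f{\left(g{\left(5 \right)} \right)} = 494 - \left(- \frac{11}{7} - \frac{1 + 2 \cdot 5^{2}}{14}\right) = 494 - \left(- \frac{11}{7} - \frac{1 + 2 \cdot 25}{14}\right) = 494 - \left(- \frac{11}{7} - \frac{1 + 50}{14}\right) = 494 - \left(- \frac{11}{7} - \frac{51}{14}\right) = 494 - - \frac{73}{14} = 494 + \frac{73}{14} = \frac{6989}{14}$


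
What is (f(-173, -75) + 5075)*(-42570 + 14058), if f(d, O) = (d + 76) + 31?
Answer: -142816608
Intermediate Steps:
f(d, O) = 107 + d (f(d, O) = (76 + d) + 31 = 107 + d)
(f(-173, -75) + 5075)*(-42570 + 14058) = ((107 - 173) + 5075)*(-42570 + 14058) = (-66 + 5075)*(-28512) = 5009*(-28512) = -142816608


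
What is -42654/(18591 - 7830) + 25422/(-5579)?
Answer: -170510936/20011873 ≈ -8.5205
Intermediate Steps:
-42654/(18591 - 7830) + 25422/(-5579) = -42654/10761 + 25422*(-1/5579) = -42654*1/10761 - 25422/5579 = -14218/3587 - 25422/5579 = -170510936/20011873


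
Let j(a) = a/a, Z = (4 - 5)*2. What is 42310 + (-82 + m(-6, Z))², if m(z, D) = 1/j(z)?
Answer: 48871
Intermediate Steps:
Z = -2 (Z = -1*2 = -2)
j(a) = 1
m(z, D) = 1 (m(z, D) = 1/1 = 1)
42310 + (-82 + m(-6, Z))² = 42310 + (-82 + 1)² = 42310 + (-81)² = 42310 + 6561 = 48871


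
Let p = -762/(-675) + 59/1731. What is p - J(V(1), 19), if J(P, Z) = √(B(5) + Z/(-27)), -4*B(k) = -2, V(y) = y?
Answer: 150983/129825 - I*√66/18 ≈ 1.163 - 0.45134*I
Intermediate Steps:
B(k) = ½ (B(k) = -¼*(-2) = ½)
J(P, Z) = √(½ - Z/27) (J(P, Z) = √(½ + Z/(-27)) = √(½ + Z*(-1/27)) = √(½ - Z/27))
p = 150983/129825 (p = -762*(-1/675) + 59*(1/1731) = 254/225 + 59/1731 = 150983/129825 ≈ 1.1630)
p - J(V(1), 19) = 150983/129825 - √(162 - 12*19)/18 = 150983/129825 - √(162 - 228)/18 = 150983/129825 - √(-66)/18 = 150983/129825 - I*√66/18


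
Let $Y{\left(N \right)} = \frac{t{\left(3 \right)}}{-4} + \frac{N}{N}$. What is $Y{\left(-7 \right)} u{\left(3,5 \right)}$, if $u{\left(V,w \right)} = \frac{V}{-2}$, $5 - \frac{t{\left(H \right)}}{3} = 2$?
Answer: $\frac{15}{8} \approx 1.875$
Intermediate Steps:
$t{\left(H \right)} = 9$ ($t{\left(H \right)} = 15 - 6 = 9$)
$u{\left(V,w \right)} = - \frac{V}{2}$ ($u{\left(V,w \right)} = V \left(- \frac{1}{2}\right) = - \frac{V}{2}$)
$Y{\left(N \right)} = - \frac{5}{4}$ ($Y{\left(N \right)} = \frac{9}{-4} + \frac{N}{N} = 9 \left(- \frac{1}{4}\right) + 1 = - \frac{9}{4} + 1 = - \frac{5}{4}$)
$Y{\left(-7 \right)} u{\left(3,5 \right)} = - \frac{5 \left(\left(- \frac{1}{2}\right) 3\right)}{4} = \left(- \frac{5}{4}\right) \left(- \frac{3}{2}\right) = \frac{15}{8}$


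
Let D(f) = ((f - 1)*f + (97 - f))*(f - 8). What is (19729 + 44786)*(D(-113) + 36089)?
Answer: -99871994145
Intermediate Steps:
D(f) = (-8 + f)*(97 - f + f*(-1 + f)) (D(f) = ((-1 + f)*f + (97 - f))*(-8 + f) = (f*(-1 + f) + (97 - f))*(-8 + f) = (97 - f + f*(-1 + f))*(-8 + f) = (-8 + f)*(97 - f + f*(-1 + f)))
(19729 + 44786)*(D(-113) + 36089) = (19729 + 44786)*((-776 + (-113)**3 - 10*(-113)**2 + 113*(-113)) + 36089) = 64515*((-776 - 1442897 - 10*12769 - 12769) + 36089) = 64515*((-776 - 1442897 - 127690 - 12769) + 36089) = 64515*(-1584132 + 36089) = 64515*(-1548043) = -99871994145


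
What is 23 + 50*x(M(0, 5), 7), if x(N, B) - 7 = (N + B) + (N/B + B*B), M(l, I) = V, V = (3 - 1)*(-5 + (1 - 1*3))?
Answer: 2373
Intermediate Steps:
V = -14 (V = 2*(-5 + (1 - 3)) = 2*(-5 - 2) = 2*(-7) = -14)
M(l, I) = -14
x(N, B) = 7 + B + N + B² + N/B (x(N, B) = 7 + ((N + B) + (N/B + B*B)) = 7 + ((B + N) + (N/B + B²)) = 7 + ((B + N) + (B² + N/B)) = 7 + (B + N + B² + N/B) = 7 + B + N + B² + N/B)
23 + 50*x(M(0, 5), 7) = 23 + 50*(7 + 7 - 14 + 7² - 14/7) = 23 + 50*(7 + 7 - 14 + 49 - 14*⅐) = 23 + 50*(7 + 7 - 14 + 49 - 2) = 23 + 50*47 = 23 + 2350 = 2373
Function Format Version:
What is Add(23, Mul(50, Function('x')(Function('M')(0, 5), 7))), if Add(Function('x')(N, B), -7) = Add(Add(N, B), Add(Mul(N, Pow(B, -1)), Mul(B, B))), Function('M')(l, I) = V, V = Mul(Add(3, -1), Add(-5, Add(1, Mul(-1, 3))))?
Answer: 2373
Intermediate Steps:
V = -14 (V = Mul(2, Add(-5, Add(1, -3))) = Mul(2, Add(-5, -2)) = Mul(2, -7) = -14)
Function('M')(l, I) = -14
Function('x')(N, B) = Add(7, B, N, Pow(B, 2), Mul(N, Pow(B, -1))) (Function('x')(N, B) = Add(7, Add(Add(N, B), Add(Mul(N, Pow(B, -1)), Mul(B, B)))) = Add(7, Add(Add(B, N), Add(Mul(N, Pow(B, -1)), Pow(B, 2)))) = Add(7, Add(Add(B, N), Add(Pow(B, 2), Mul(N, Pow(B, -1))))) = Add(7, Add(B, N, Pow(B, 2), Mul(N, Pow(B, -1)))) = Add(7, B, N, Pow(B, 2), Mul(N, Pow(B, -1))))
Add(23, Mul(50, Function('x')(Function('M')(0, 5), 7))) = Add(23, Mul(50, Add(7, 7, -14, Pow(7, 2), Mul(-14, Pow(7, -1))))) = Add(23, Mul(50, Add(7, 7, -14, 49, Mul(-14, Rational(1, 7))))) = Add(23, Mul(50, Add(7, 7, -14, 49, -2))) = Add(23, Mul(50, 47)) = Add(23, 2350) = 2373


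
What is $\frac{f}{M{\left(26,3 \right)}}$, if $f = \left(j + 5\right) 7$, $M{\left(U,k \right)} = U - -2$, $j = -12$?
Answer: $- \frac{7}{4} \approx -1.75$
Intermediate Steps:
$M{\left(U,k \right)} = 2 + U$ ($M{\left(U,k \right)} = U + 2 = 2 + U$)
$f = -49$ ($f = \left(-12 + 5\right) 7 = \left(-7\right) 7 = -49$)
$\frac{f}{M{\left(26,3 \right)}} = - \frac{49}{2 + 26} = - \frac{49}{28} = \left(-49\right) \frac{1}{28} = - \frac{7}{4}$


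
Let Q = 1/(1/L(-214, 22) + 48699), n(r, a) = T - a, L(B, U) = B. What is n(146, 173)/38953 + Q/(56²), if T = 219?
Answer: 751692250851/636532736791840 ≈ 0.0011809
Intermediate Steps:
n(r, a) = 219 - a
Q = 214/10421585 (Q = 1/(1/(-214) + 48699) = 1/(-1/214 + 48699) = 1/(10421585/214) = 214/10421585 ≈ 2.0534e-5)
n(146, 173)/38953 + Q/(56²) = (219 - 1*173)/38953 + 214/(10421585*(56²)) = (219 - 173)*(1/38953) + (214/10421585)/3136 = 46*(1/38953) + (214/10421585)*(1/3136) = 46/38953 + 107/16341045280 = 751692250851/636532736791840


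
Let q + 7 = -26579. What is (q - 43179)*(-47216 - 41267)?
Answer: 6173016495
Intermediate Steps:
q = -26586 (q = -7 - 26579 = -26586)
(q - 43179)*(-47216 - 41267) = (-26586 - 43179)*(-47216 - 41267) = -69765*(-88483) = 6173016495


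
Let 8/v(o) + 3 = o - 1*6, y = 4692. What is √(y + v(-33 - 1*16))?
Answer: 8*√61654/29 ≈ 68.497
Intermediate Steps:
v(o) = 8/(-9 + o) (v(o) = 8/(-3 + (o - 1*6)) = 8/(-3 + (o - 6)) = 8/(-3 + (-6 + o)) = 8/(-9 + o))
√(y + v(-33 - 1*16)) = √(4692 + 8/(-9 + (-33 - 1*16))) = √(4692 + 8/(-9 + (-33 - 16))) = √(4692 + 8/(-9 - 49)) = √(4692 + 8/(-58)) = √(4692 + 8*(-1/58)) = √(4692 - 4/29) = √(136064/29) = 8*√61654/29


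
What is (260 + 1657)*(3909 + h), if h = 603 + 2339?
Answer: 13133367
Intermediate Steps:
h = 2942
(260 + 1657)*(3909 + h) = (260 + 1657)*(3909 + 2942) = 1917*6851 = 13133367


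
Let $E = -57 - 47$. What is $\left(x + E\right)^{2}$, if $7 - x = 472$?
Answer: $323761$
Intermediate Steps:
$E = -104$ ($E = -57 - 47 = -104$)
$x = -465$ ($x = 7 - 472 = -465$)
$\left(x + E\right)^{2} = \left(-465 - 104\right)^{2} = \left(-569\right)^{2} = 323761$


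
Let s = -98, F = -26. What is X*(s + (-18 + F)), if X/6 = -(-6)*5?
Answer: -25560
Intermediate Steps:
X = 180 (X = 6*(-(-6)*5) = 6*(-1*(-30)) = 6*30 = 180)
X*(s + (-18 + F)) = 180*(-98 + (-18 - 26)) = 180*(-98 - 44) = 180*(-142) = -25560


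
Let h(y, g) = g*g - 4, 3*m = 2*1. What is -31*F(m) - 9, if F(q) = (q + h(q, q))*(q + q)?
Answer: 2981/27 ≈ 110.41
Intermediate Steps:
m = ⅔ (m = (2*1)/3 = (⅓)*2 = ⅔ ≈ 0.66667)
h(y, g) = -4 + g² (h(y, g) = g² - 4 = -4 + g²)
F(q) = 2*q*(-4 + q + q²) (F(q) = (q + (-4 + q²))*(q + q) = (-4 + q + q²)*(2*q) = 2*q*(-4 + q + q²))
-31*F(m) - 9 = -62*2*(-4 + ⅔ + (⅔)²)/3 - 9 = -62*2*(-4 + ⅔ + 4/9)/3 - 9 = -62*2*(-26)/(3*9) - 9 = -31*(-104/27) - 9 = 3224/27 - 9 = 2981/27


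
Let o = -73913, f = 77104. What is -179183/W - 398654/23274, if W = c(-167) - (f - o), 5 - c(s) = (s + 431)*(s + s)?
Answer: -10439758801/731222532 ≈ -14.277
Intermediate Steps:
c(s) = 5 - 2*s*(431 + s) (c(s) = 5 - (s + 431)*(s + s) = 5 - (431 + s)*2*s = 5 - 2*s*(431 + s))
W = -62836 (W = (5 - 862*(-167) - 2*(-167)²) - (77104 - 1*(-73913)) = (5 + 143954 - 2*27889) - (77104 + 73913) = (5 + 143954 - 55778) - 1*151017 = 88181 - 151017 = -62836)
-179183/W - 398654/23274 = -179183/(-62836) - 398654/23274 = -179183*(-1/62836) - 398654*1/23274 = 179183/62836 - 199327/11637 = -10439758801/731222532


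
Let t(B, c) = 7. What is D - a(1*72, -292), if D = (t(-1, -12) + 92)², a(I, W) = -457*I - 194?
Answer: 42899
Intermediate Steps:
a(I, W) = -194 - 457*I
D = 9801 (D = (7 + 92)² = 99² = 9801)
D - a(1*72, -292) = 9801 - (-194 - 457*72) = 9801 - (-194 - 32904) = 9801 - 1*(-33098) = 9801 + 33098 = 42899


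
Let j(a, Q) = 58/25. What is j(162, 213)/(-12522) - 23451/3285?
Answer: -81572512/11426325 ≈ -7.1390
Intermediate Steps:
j(a, Q) = 58/25 (j(a, Q) = 58*(1/25) = 58/25)
j(162, 213)/(-12522) - 23451/3285 = (58/25)/(-12522) - 23451/3285 = (58/25)*(-1/12522) - 23451*1/3285 = -29/156525 - 7817/1095 = -81572512/11426325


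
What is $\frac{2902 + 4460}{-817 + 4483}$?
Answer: $\frac{1227}{611} \approx 2.0082$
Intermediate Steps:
$\frac{2902 + 4460}{-817 + 4483} = \frac{7362}{3666} = 7362 \cdot \frac{1}{3666} = \frac{1227}{611}$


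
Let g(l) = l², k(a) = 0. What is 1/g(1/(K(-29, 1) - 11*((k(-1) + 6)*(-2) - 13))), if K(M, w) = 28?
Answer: 91809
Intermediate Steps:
1/g(1/(K(-29, 1) - 11*((k(-1) + 6)*(-2) - 13))) = 1/((1/(28 - 11*((0 + 6)*(-2) - 13)))²) = 1/((1/(28 - 11*(6*(-2) - 13)))²) = 1/((1/(28 - 11*(-12 - 13)))²) = 1/((1/(28 - 11*(-25)))²) = 1/((1/(28 + 275))²) = 1/((1/303)²) = 1/(1/91809) = 91809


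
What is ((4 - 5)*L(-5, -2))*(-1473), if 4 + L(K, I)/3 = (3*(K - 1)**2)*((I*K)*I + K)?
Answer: -11948976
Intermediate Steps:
L(K, I) = -12 + 9*(-1 + K)**2*(K + K*I**2) (L(K, I) = -12 + 3*((3*(K - 1)**2)*((I*K)*I + K)) = -12 + 3*((3*(-1 + K)**2)*(K*I**2 + K)) = -12 + 3*((3*(-1 + K)**2)*(K + K*I**2)) = -12 + 3*(3*(-1 + K)**2*(K + K*I**2)) = -12 + 9*(-1 + K)**2*(K + K*I**2))
((4 - 5)*L(-5, -2))*(-1473) = ((4 - 5)*(-12 + 9*(-5)*(-1 - 5)**2 + 9*(-5)*(-2)**2*(-1 - 5)**2))*(-1473) = -(-12 + 9*(-5)*(-6)**2 + 9*(-5)*4*(-6)**2)*(-1473) = -(-12 + 9*(-5)*36 + 9*(-5)*4*36)*(-1473) = -(-12 - 1620 - 6480)*(-1473) = -1*(-8112)*(-1473) = 8112*(-1473) = -11948976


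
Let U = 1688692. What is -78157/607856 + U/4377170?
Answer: 342187544331/1330344523760 ≈ 0.25722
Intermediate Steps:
-78157/607856 + U/4377170 = -78157/607856 + 1688692/4377170 = -78157*1/607856 + 1688692*(1/4377170) = -78157/607856 + 844346/2188585 = 342187544331/1330344523760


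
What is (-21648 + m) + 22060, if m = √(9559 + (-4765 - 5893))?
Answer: 412 + I*√1099 ≈ 412.0 + 33.151*I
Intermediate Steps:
m = I*√1099 (m = √(9559 - 10658) = √(-1099) = I*√1099 ≈ 33.151*I)
(-21648 + m) + 22060 = (-21648 + I*√1099) + 22060 = 412 + I*√1099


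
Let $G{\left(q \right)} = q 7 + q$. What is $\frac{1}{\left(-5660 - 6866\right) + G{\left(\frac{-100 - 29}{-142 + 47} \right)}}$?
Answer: $- \frac{95}{1188938} \approx -7.9903 \cdot 10^{-5}$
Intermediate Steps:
$G{\left(q \right)} = 8 q$ ($G{\left(q \right)} = 7 q + q = 8 q$)
$\frac{1}{\left(-5660 - 6866\right) + G{\left(\frac{-100 - 29}{-142 + 47} \right)}} = \frac{1}{\left(-5660 - 6866\right) + 8 \frac{-100 - 29}{-142 + 47}} = \frac{1}{\left(-5660 - 6866\right) + 8 \left(- \frac{129}{-95}\right)} = \frac{1}{-12526 + 8 \left(\left(-129\right) \left(- \frac{1}{95}\right)\right)} = \frac{1}{-12526 + 8 \cdot \frac{129}{95}} = \frac{1}{-12526 + \frac{1032}{95}} = \frac{1}{- \frac{1188938}{95}} = - \frac{95}{1188938}$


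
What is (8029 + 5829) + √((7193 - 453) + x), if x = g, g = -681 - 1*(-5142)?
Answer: 13858 + √11201 ≈ 13964.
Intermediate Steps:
g = 4461 (g = -681 + 5142 = 4461)
x = 4461
(8029 + 5829) + √((7193 - 453) + x) = (8029 + 5829) + √((7193 - 453) + 4461) = 13858 + √(6740 + 4461) = 13858 + √11201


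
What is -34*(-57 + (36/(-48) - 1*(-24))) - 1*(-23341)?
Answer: 48977/2 ≈ 24489.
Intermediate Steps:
-34*(-57 + (36/(-48) - 1*(-24))) - 1*(-23341) = -34*(-57 + (36*(-1/48) + 24)) + 23341 = -34*(-57 + (-3/4 + 24)) + 23341 = -34*(-57 + 93/4) + 23341 = -34*(-135/4) + 23341 = 2295/2 + 23341 = 48977/2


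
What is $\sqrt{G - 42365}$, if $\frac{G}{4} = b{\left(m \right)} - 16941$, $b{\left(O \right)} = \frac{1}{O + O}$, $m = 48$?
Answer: $\frac{i \sqrt{15858570}}{12} \approx 331.86 i$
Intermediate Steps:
$b{\left(O \right)} = \frac{1}{2 O}$
$G = - \frac{1626335}{24}$ ($G = 4 \left(\frac{1}{2 \cdot 48} - 16941\right) = 4 \left(\frac{1}{2} \cdot \frac{1}{48} - 16941\right) = 4 \left(\frac{1}{96} - 16941\right) = 4 \left(- \frac{1626335}{96}\right) = - \frac{1626335}{24} \approx -67764.0$)
$\sqrt{G - 42365} = \sqrt{- \frac{1626335}{24} - 42365} = \sqrt{- \frac{2643095}{24}} = \frac{i \sqrt{15858570}}{12}$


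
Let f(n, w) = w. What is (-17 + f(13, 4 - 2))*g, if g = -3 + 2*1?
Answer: 15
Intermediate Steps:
g = -1 (g = -3 + 2 = -1)
(-17 + f(13, 4 - 2))*g = (-17 + (4 - 2))*(-1) = (-17 + 2)*(-1) = -15*(-1) = 15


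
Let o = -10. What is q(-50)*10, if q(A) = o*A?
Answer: 5000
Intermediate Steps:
q(A) = -10*A
q(-50)*10 = -10*(-50)*10 = 500*10 = 5000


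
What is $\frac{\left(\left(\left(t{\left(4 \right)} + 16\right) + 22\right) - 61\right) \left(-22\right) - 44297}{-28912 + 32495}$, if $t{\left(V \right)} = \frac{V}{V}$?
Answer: $- \frac{43813}{3583} \approx -12.228$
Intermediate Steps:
$t{\left(V \right)} = 1$
$\frac{\left(\left(\left(t{\left(4 \right)} + 16\right) + 22\right) - 61\right) \left(-22\right) - 44297}{-28912 + 32495} = \frac{\left(\left(\left(1 + 16\right) + 22\right) - 61\right) \left(-22\right) - 44297}{-28912 + 32495} = \frac{\left(\left(17 + 22\right) - 61\right) \left(-22\right) - 44297}{3583} = \left(\left(39 - 61\right) \left(-22\right) - 44297\right) \frac{1}{3583} = \left(\left(-22\right) \left(-22\right) - 44297\right) \frac{1}{3583} = \left(484 - 44297\right) \frac{1}{3583} = \left(-43813\right) \frac{1}{3583} = - \frac{43813}{3583}$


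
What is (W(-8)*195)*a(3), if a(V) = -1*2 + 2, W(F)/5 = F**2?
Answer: 0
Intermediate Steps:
W(F) = 5*F**2
a(V) = 0 (a(V) = -2 + 2 = 0)
(W(-8)*195)*a(3) = ((5*(-8)**2)*195)*0 = ((5*64)*195)*0 = (320*195)*0 = 62400*0 = 0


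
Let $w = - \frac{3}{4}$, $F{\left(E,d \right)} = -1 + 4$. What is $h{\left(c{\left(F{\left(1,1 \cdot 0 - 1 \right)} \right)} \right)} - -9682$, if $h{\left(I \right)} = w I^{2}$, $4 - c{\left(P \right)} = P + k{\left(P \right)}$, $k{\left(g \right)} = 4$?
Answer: $\frac{38701}{4} \approx 9675.3$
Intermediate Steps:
$F{\left(E,d \right)} = 3$
$c{\left(P \right)} = - P$ ($c{\left(P \right)} = 4 - \left(P + 4\right) = 4 - \left(4 + P\right) = - P$)
$w = - \frac{3}{4}$ ($w = \left(-3\right) \frac{1}{4} = - \frac{3}{4} \approx -0.75$)
$h{\left(I \right)} = - \frac{3 I^{2}}{4}$
$h{\left(c{\left(F{\left(1,1 \cdot 0 - 1 \right)} \right)} \right)} - -9682 = - \frac{3 \left(\left(-1\right) 3\right)^{2}}{4} - -9682 = - \frac{3 \left(-3\right)^{2}}{4} + 9682 = \left(- \frac{3}{4}\right) 9 + 9682 = - \frac{27}{4} + 9682 = \frac{38701}{4}$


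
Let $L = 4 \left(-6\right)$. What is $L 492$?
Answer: $-11808$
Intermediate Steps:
$L = -24$
$L 492 = \left(-24\right) 492 = -11808$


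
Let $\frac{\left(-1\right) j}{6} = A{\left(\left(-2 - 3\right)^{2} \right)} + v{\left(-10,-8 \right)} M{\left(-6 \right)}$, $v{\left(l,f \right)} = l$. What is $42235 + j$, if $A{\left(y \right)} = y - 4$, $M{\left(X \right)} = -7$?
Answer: $41689$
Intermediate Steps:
$A{\left(y \right)} = -4 + y$ ($A{\left(y \right)} = y - 4 = -4 + y$)
$j = -546$ ($j = - 6 \left(\left(-4 + \left(-2 - 3\right)^{2}\right) - -70\right) = - 6 \left(\left(-4 + \left(-5\right)^{2}\right) + 70\right) = - 6 \left(\left(-4 + 25\right) + 70\right) = - 6 \left(21 + 70\right) = \left(-6\right) 91 = -546$)
$42235 + j = 42235 - 546 = 41689$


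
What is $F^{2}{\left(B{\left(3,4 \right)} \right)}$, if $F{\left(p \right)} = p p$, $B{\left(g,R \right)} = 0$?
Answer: $0$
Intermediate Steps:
$F{\left(p \right)} = p^{2}$
$F^{2}{\left(B{\left(3,4 \right)} \right)} = \left(0^{2}\right)^{2} = 0^{2} = 0$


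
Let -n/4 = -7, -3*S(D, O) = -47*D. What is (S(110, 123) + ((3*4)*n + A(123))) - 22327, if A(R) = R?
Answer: -60434/3 ≈ -20145.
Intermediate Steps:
S(D, O) = 47*D/3 (S(D, O) = -(-47)*D/3 = 47*D/3)
n = 28 (n = -4*(-7) = 28)
(S(110, 123) + ((3*4)*n + A(123))) - 22327 = ((47/3)*110 + ((3*4)*28 + 123)) - 22327 = (5170/3 + (12*28 + 123)) - 22327 = (5170/3 + (336 + 123)) - 22327 = (5170/3 + 459) - 22327 = 6547/3 - 22327 = -60434/3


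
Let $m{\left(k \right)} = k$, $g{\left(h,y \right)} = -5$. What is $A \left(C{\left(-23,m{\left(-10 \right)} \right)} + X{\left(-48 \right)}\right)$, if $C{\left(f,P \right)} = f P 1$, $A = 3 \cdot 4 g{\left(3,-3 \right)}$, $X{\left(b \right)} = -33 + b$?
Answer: $-8940$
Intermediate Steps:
$A = -60$ ($A = 3 \cdot 4 \left(-5\right) = 12 \left(-5\right) = -60$)
$C{\left(f,P \right)} = P f$ ($C{\left(f,P \right)} = P f 1 = P f$)
$A \left(C{\left(-23,m{\left(-10 \right)} \right)} + X{\left(-48 \right)}\right) = - 60 \left(\left(-10\right) \left(-23\right) - 81\right) = - 60 \left(230 - 81\right) = \left(-60\right) 149 = -8940$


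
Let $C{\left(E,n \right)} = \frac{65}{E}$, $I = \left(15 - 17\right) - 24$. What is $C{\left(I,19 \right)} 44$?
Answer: $-110$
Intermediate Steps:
$I = -26$ ($I = -2 - 24 = -26$)
$C{\left(I,19 \right)} 44 = \frac{65}{-26} \cdot 44 = 65 \left(- \frac{1}{26}\right) 44 = \left(- \frac{5}{2}\right) 44 = -110$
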